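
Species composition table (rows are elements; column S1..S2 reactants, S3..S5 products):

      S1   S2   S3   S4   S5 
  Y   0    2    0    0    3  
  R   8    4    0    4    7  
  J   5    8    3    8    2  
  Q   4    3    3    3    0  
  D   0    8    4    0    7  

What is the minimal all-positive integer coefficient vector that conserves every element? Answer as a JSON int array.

Coefficients: [3, 6, 5, 5, 4]

Y: 3·0+6·2 = 12 | 5·0+5·0+4·3 = 12
R: 3·8+6·4 = 48 | 5·0+5·4+4·7 = 48
J: 3·5+6·8 = 63 | 5·3+5·8+4·2 = 63
Q: 3·4+6·3 = 30 | 5·3+5·3+4·0 = 30
D: 3·0+6·8 = 48 | 5·4+5·0+4·7 = 48
gcd(3,6,5,5,4) = 1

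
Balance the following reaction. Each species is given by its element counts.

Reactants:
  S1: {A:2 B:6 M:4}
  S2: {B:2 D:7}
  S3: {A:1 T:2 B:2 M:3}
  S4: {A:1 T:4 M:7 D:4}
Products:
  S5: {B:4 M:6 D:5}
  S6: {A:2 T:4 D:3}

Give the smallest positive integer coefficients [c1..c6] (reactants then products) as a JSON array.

A: 1·2+3·0+2·1+2·1 = 6 | 4·0+3·2 = 6
T: 1·0+3·0+2·2+2·4 = 12 | 4·0+3·4 = 12
B: 1·6+3·2+2·2+2·0 = 16 | 4·4+3·0 = 16
M: 1·4+3·0+2·3+2·7 = 24 | 4·6+3·0 = 24
D: 1·0+3·7+2·0+2·4 = 29 | 4·5+3·3 = 29
gcd(1,3,2,2,4,3) = 1

Coefficients: [1, 3, 2, 2, 4, 3]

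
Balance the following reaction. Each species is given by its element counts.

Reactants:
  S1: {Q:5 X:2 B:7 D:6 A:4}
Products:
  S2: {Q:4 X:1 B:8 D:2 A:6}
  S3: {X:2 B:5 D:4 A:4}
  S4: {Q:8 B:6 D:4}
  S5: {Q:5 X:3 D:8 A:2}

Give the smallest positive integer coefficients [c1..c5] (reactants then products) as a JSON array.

Coefficients: [5, 1, 3, 2, 1]

Q: 5·5 = 25 | 1·4+3·0+2·8+1·5 = 25
X: 5·2 = 10 | 1·1+3·2+2·0+1·3 = 10
B: 5·7 = 35 | 1·8+3·5+2·6+1·0 = 35
D: 5·6 = 30 | 1·2+3·4+2·4+1·8 = 30
A: 5·4 = 20 | 1·6+3·4+2·0+1·2 = 20
gcd(5,1,3,2,1) = 1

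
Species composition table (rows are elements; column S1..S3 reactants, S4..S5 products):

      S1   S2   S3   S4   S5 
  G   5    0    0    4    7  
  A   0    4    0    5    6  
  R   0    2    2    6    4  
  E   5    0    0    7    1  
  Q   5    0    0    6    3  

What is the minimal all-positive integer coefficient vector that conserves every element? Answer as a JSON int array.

G: 3·5+4·0+4·0 = 15 | 2·4+1·7 = 15
A: 3·0+4·4+4·0 = 16 | 2·5+1·6 = 16
R: 3·0+4·2+4·2 = 16 | 2·6+1·4 = 16
E: 3·5+4·0+4·0 = 15 | 2·7+1·1 = 15
Q: 3·5+4·0+4·0 = 15 | 2·6+1·3 = 15
gcd(3,4,4,2,1) = 1

Coefficients: [3, 4, 4, 2, 1]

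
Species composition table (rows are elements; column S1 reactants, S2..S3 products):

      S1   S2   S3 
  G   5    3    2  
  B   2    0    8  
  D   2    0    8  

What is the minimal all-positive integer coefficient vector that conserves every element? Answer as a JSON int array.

G: 4·5 = 20 | 6·3+1·2 = 20
B: 4·2 = 8 | 6·0+1·8 = 8
D: 4·2 = 8 | 6·0+1·8 = 8
gcd(4,6,1) = 1

Coefficients: [4, 6, 1]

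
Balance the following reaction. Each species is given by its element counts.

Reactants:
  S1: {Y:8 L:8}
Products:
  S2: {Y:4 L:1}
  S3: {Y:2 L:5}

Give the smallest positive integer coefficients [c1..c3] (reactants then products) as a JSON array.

Y: 3·8 = 24 | 4·4+4·2 = 24
L: 3·8 = 24 | 4·1+4·5 = 24
gcd(3,4,4) = 1

Coefficients: [3, 4, 4]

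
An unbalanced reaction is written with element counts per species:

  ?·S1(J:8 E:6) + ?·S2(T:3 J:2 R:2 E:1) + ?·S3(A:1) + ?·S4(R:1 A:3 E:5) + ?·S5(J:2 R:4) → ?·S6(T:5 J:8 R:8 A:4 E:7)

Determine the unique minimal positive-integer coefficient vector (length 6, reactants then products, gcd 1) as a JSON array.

Coefficients: [1, 5, 6, 2, 3, 3]

T: 1·0+5·3+6·0+2·0+3·0 = 15 | 3·5 = 15
J: 1·8+5·2+6·0+2·0+3·2 = 24 | 3·8 = 24
R: 1·0+5·2+6·0+2·1+3·4 = 24 | 3·8 = 24
A: 1·0+5·0+6·1+2·3+3·0 = 12 | 3·4 = 12
E: 1·6+5·1+6·0+2·5+3·0 = 21 | 3·7 = 21
gcd(1,5,6,2,3,3) = 1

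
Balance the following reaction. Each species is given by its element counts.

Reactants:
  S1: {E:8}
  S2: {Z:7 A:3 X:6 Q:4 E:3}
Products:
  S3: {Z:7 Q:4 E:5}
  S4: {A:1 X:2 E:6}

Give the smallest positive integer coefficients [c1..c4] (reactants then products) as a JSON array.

Coefficients: [5, 2, 2, 6]

Z: 5·0+2·7 = 14 | 2·7+6·0 = 14
A: 5·0+2·3 = 6 | 2·0+6·1 = 6
X: 5·0+2·6 = 12 | 2·0+6·2 = 12
Q: 5·0+2·4 = 8 | 2·4+6·0 = 8
E: 5·8+2·3 = 46 | 2·5+6·6 = 46
gcd(5,2,2,6) = 1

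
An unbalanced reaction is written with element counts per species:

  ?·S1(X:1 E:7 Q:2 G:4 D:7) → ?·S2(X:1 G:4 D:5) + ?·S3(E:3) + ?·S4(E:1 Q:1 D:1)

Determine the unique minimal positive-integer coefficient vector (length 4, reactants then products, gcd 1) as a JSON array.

X: 3·1 = 3 | 3·1+5·0+6·0 = 3
E: 3·7 = 21 | 3·0+5·3+6·1 = 21
Q: 3·2 = 6 | 3·0+5·0+6·1 = 6
G: 3·4 = 12 | 3·4+5·0+6·0 = 12
D: 3·7 = 21 | 3·5+5·0+6·1 = 21
gcd(3,3,5,6) = 1

Coefficients: [3, 3, 5, 6]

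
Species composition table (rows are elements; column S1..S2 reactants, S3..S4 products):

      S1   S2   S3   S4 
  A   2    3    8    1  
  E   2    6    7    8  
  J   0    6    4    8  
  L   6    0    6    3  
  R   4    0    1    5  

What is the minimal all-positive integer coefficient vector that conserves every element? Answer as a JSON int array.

Coefficients: [3, 4, 2, 2]

A: 3·2+4·3 = 18 | 2·8+2·1 = 18
E: 3·2+4·6 = 30 | 2·7+2·8 = 30
J: 3·0+4·6 = 24 | 2·4+2·8 = 24
L: 3·6+4·0 = 18 | 2·6+2·3 = 18
R: 3·4+4·0 = 12 | 2·1+2·5 = 12
gcd(3,4,2,2) = 1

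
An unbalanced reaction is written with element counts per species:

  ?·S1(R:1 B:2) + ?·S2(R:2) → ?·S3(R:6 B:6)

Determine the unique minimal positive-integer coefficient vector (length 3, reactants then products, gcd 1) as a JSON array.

R: 6·1+3·2 = 12 | 2·6 = 12
B: 6·2+3·0 = 12 | 2·6 = 12
gcd(6,3,2) = 1

Coefficients: [6, 3, 2]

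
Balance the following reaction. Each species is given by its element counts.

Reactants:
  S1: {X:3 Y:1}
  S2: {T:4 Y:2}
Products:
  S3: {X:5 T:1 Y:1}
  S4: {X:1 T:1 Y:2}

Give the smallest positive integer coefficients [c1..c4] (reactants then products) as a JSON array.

Coefficients: [4, 1, 2, 2]

X: 4·3+1·0 = 12 | 2·5+2·1 = 12
T: 4·0+1·4 = 4 | 2·1+2·1 = 4
Y: 4·1+1·2 = 6 | 2·1+2·2 = 6
gcd(4,1,2,2) = 1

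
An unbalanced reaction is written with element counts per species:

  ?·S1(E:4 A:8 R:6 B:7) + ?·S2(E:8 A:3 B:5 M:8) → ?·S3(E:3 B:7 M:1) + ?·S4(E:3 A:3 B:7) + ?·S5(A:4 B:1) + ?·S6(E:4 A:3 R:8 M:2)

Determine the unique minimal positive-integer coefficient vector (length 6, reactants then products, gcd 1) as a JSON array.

Coefficients: [4, 1, 2, 2, 5, 3]

E: 4·4+1·8 = 24 | 2·3+2·3+5·0+3·4 = 24
A: 4·8+1·3 = 35 | 2·0+2·3+5·4+3·3 = 35
R: 4·6+1·0 = 24 | 2·0+2·0+5·0+3·8 = 24
B: 4·7+1·5 = 33 | 2·7+2·7+5·1+3·0 = 33
M: 4·0+1·8 = 8 | 2·1+2·0+5·0+3·2 = 8
gcd(4,1,2,2,5,3) = 1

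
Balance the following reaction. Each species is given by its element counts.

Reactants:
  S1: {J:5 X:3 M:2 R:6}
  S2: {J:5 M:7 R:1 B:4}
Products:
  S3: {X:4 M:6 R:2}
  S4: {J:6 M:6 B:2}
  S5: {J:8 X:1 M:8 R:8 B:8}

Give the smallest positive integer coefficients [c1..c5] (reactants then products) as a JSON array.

Coefficients: [2, 6, 1, 4, 2]

J: 2·5+6·5 = 40 | 1·0+4·6+2·8 = 40
X: 2·3+6·0 = 6 | 1·4+4·0+2·1 = 6
M: 2·2+6·7 = 46 | 1·6+4·6+2·8 = 46
R: 2·6+6·1 = 18 | 1·2+4·0+2·8 = 18
B: 2·0+6·4 = 24 | 1·0+4·2+2·8 = 24
gcd(2,6,1,4,2) = 1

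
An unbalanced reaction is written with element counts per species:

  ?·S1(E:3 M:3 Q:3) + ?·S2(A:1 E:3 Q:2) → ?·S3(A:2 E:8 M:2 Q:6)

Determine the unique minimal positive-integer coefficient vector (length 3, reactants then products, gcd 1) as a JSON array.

A: 2·0+6·1 = 6 | 3·2 = 6
E: 2·3+6·3 = 24 | 3·8 = 24
M: 2·3+6·0 = 6 | 3·2 = 6
Q: 2·3+6·2 = 18 | 3·6 = 18
gcd(2,6,3) = 1

Coefficients: [2, 6, 3]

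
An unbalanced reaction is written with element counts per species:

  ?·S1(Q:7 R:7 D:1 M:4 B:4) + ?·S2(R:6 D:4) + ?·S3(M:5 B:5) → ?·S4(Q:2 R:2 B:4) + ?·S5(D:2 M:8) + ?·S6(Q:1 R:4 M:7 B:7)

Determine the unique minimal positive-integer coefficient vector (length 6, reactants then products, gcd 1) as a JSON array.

Coefficients: [2, 1, 6, 6, 3, 2]

Q: 2·7+1·0+6·0 = 14 | 6·2+3·0+2·1 = 14
R: 2·7+1·6+6·0 = 20 | 6·2+3·0+2·4 = 20
D: 2·1+1·4+6·0 = 6 | 6·0+3·2+2·0 = 6
M: 2·4+1·0+6·5 = 38 | 6·0+3·8+2·7 = 38
B: 2·4+1·0+6·5 = 38 | 6·4+3·0+2·7 = 38
gcd(2,1,6,6,3,2) = 1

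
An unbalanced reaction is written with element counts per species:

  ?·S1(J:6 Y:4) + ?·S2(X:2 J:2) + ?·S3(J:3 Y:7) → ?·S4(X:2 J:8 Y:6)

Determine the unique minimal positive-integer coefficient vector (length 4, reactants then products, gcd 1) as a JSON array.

X: 4·0+5·2+2·0 = 10 | 5·2 = 10
J: 4·6+5·2+2·3 = 40 | 5·8 = 40
Y: 4·4+5·0+2·7 = 30 | 5·6 = 30
gcd(4,5,2,5) = 1

Coefficients: [4, 5, 2, 5]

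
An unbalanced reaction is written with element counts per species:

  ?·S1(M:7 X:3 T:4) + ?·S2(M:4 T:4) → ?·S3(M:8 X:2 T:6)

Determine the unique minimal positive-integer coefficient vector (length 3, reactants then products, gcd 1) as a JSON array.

M: 4·7+5·4 = 48 | 6·8 = 48
X: 4·3+5·0 = 12 | 6·2 = 12
T: 4·4+5·4 = 36 | 6·6 = 36
gcd(4,5,6) = 1

Coefficients: [4, 5, 6]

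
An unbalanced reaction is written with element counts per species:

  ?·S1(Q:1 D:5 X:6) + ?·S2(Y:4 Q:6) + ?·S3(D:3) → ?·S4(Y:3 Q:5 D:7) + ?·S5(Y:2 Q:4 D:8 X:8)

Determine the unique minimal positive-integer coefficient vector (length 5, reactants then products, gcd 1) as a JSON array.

Coefficients: [4, 3, 6, 2, 3]

Y: 4·0+3·4+6·0 = 12 | 2·3+3·2 = 12
Q: 4·1+3·6+6·0 = 22 | 2·5+3·4 = 22
D: 4·5+3·0+6·3 = 38 | 2·7+3·8 = 38
X: 4·6+3·0+6·0 = 24 | 2·0+3·8 = 24
gcd(4,3,6,2,3) = 1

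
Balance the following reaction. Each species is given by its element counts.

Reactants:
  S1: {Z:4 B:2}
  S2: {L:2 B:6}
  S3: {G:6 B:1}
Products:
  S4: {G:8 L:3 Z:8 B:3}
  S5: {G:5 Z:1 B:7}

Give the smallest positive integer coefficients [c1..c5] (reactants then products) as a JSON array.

G: 5·0+3·0+6·6 = 36 | 2·8+4·5 = 36
L: 5·0+3·2+6·0 = 6 | 2·3+4·0 = 6
Z: 5·4+3·0+6·0 = 20 | 2·8+4·1 = 20
B: 5·2+3·6+6·1 = 34 | 2·3+4·7 = 34
gcd(5,3,6,2,4) = 1

Coefficients: [5, 3, 6, 2, 4]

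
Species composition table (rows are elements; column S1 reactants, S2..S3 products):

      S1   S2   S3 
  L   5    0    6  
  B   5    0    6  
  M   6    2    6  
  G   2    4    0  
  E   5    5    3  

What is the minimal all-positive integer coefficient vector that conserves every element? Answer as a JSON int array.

Coefficients: [6, 3, 5]

L: 6·5 = 30 | 3·0+5·6 = 30
B: 6·5 = 30 | 3·0+5·6 = 30
M: 6·6 = 36 | 3·2+5·6 = 36
G: 6·2 = 12 | 3·4+5·0 = 12
E: 6·5 = 30 | 3·5+5·3 = 30
gcd(6,3,5) = 1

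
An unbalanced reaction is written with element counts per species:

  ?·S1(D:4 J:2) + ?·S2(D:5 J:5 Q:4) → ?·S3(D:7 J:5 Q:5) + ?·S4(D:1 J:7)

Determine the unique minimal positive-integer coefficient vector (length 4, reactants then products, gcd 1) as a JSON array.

Coefficients: [1, 5, 4, 1]

D: 1·4+5·5 = 29 | 4·7+1·1 = 29
J: 1·2+5·5 = 27 | 4·5+1·7 = 27
Q: 1·0+5·4 = 20 | 4·5+1·0 = 20
gcd(1,5,4,1) = 1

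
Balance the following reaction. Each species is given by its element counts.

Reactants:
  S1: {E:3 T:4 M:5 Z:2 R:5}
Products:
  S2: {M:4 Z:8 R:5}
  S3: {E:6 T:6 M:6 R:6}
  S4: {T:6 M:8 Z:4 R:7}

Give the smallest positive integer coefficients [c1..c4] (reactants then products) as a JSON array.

Coefficients: [6, 1, 3, 1]

E: 6·3 = 18 | 1·0+3·6+1·0 = 18
T: 6·4 = 24 | 1·0+3·6+1·6 = 24
M: 6·5 = 30 | 1·4+3·6+1·8 = 30
Z: 6·2 = 12 | 1·8+3·0+1·4 = 12
R: 6·5 = 30 | 1·5+3·6+1·7 = 30
gcd(6,1,3,1) = 1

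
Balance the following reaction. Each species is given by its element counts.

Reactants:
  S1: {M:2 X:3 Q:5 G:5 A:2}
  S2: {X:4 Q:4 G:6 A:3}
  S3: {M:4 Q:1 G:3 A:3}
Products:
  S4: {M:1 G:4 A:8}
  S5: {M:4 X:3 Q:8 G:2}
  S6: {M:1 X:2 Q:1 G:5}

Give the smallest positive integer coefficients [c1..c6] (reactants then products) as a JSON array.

Coefficients: [6, 1, 3, 3, 4, 5]

M: 6·2+1·0+3·4 = 24 | 3·1+4·4+5·1 = 24
X: 6·3+1·4+3·0 = 22 | 3·0+4·3+5·2 = 22
Q: 6·5+1·4+3·1 = 37 | 3·0+4·8+5·1 = 37
G: 6·5+1·6+3·3 = 45 | 3·4+4·2+5·5 = 45
A: 6·2+1·3+3·3 = 24 | 3·8+4·0+5·0 = 24
gcd(6,1,3,3,4,5) = 1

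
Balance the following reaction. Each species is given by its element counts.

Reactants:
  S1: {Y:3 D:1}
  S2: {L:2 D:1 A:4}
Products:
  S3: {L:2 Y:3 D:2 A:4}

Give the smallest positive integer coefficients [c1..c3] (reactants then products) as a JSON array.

L: 1·0+1·2 = 2 | 1·2 = 2
Y: 1·3+1·0 = 3 | 1·3 = 3
D: 1·1+1·1 = 2 | 1·2 = 2
A: 1·0+1·4 = 4 | 1·4 = 4
gcd(1,1,1) = 1

Coefficients: [1, 1, 1]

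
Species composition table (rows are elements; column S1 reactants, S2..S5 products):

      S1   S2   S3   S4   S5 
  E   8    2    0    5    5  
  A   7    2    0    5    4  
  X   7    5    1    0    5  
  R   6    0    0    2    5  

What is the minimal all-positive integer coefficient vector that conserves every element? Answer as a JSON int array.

E: 4·8 = 32 | 1·2+3·0+2·5+4·5 = 32
A: 4·7 = 28 | 1·2+3·0+2·5+4·4 = 28
X: 4·7 = 28 | 1·5+3·1+2·0+4·5 = 28
R: 4·6 = 24 | 1·0+3·0+2·2+4·5 = 24
gcd(4,1,3,2,4) = 1

Coefficients: [4, 1, 3, 2, 4]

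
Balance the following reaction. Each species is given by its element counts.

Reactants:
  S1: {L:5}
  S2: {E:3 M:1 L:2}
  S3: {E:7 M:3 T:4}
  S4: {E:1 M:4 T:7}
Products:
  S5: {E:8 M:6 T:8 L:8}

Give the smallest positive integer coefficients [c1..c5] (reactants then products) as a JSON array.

E: 6·0+5·3+3·7+4·1 = 40 | 5·8 = 40
M: 6·0+5·1+3·3+4·4 = 30 | 5·6 = 30
T: 6·0+5·0+3·4+4·7 = 40 | 5·8 = 40
L: 6·5+5·2+3·0+4·0 = 40 | 5·8 = 40
gcd(6,5,3,4,5) = 1

Coefficients: [6, 5, 3, 4, 5]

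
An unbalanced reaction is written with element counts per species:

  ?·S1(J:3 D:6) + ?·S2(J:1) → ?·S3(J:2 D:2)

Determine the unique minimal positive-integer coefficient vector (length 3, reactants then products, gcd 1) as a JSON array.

Coefficients: [1, 3, 3]

J: 1·3+3·1 = 6 | 3·2 = 6
D: 1·6+3·0 = 6 | 3·2 = 6
gcd(1,3,3) = 1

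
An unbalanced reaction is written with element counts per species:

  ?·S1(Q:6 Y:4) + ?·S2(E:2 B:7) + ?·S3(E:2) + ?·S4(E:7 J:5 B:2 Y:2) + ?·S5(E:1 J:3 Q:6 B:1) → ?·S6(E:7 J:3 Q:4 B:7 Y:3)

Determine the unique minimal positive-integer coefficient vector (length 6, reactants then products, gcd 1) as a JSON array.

Coefficients: [3, 5, 5, 3, 1, 6]

E: 3·0+5·2+5·2+3·7+1·1 = 42 | 6·7 = 42
J: 3·0+5·0+5·0+3·5+1·3 = 18 | 6·3 = 18
Q: 3·6+5·0+5·0+3·0+1·6 = 24 | 6·4 = 24
B: 3·0+5·7+5·0+3·2+1·1 = 42 | 6·7 = 42
Y: 3·4+5·0+5·0+3·2+1·0 = 18 | 6·3 = 18
gcd(3,5,5,3,1,6) = 1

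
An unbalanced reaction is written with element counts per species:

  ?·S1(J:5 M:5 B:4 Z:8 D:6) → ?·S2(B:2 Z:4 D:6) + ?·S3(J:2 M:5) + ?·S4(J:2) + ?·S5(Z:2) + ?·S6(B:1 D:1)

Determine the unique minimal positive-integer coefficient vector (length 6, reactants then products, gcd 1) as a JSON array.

J: 2·5 = 10 | 1·0+2·2+3·2+6·0+6·0 = 10
M: 2·5 = 10 | 1·0+2·5+3·0+6·0+6·0 = 10
B: 2·4 = 8 | 1·2+2·0+3·0+6·0+6·1 = 8
Z: 2·8 = 16 | 1·4+2·0+3·0+6·2+6·0 = 16
D: 2·6 = 12 | 1·6+2·0+3·0+6·0+6·1 = 12
gcd(2,1,2,3,6,6) = 1

Coefficients: [2, 1, 2, 3, 6, 6]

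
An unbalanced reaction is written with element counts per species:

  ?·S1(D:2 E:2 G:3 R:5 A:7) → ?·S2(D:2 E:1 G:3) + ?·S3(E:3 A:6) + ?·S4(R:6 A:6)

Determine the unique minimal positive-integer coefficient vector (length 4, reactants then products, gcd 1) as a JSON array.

D: 6·2 = 12 | 6·2+2·0+5·0 = 12
E: 6·2 = 12 | 6·1+2·3+5·0 = 12
G: 6·3 = 18 | 6·3+2·0+5·0 = 18
R: 6·5 = 30 | 6·0+2·0+5·6 = 30
A: 6·7 = 42 | 6·0+2·6+5·6 = 42
gcd(6,6,2,5) = 1

Coefficients: [6, 6, 2, 5]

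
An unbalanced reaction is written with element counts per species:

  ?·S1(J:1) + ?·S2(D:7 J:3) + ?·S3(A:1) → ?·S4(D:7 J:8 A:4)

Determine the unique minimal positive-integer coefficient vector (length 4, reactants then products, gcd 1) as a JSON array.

Coefficients: [5, 1, 4, 1]

D: 5·0+1·7+4·0 = 7 | 1·7 = 7
J: 5·1+1·3+4·0 = 8 | 1·8 = 8
A: 5·0+1·0+4·1 = 4 | 1·4 = 4
gcd(5,1,4,1) = 1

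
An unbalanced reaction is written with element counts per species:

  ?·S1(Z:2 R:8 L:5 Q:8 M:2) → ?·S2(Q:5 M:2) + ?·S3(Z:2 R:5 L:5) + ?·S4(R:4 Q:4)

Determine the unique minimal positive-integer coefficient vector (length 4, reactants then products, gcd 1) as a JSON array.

Z: 4·2 = 8 | 4·0+4·2+3·0 = 8
R: 4·8 = 32 | 4·0+4·5+3·4 = 32
L: 4·5 = 20 | 4·0+4·5+3·0 = 20
Q: 4·8 = 32 | 4·5+4·0+3·4 = 32
M: 4·2 = 8 | 4·2+4·0+3·0 = 8
gcd(4,4,4,3) = 1

Coefficients: [4, 4, 4, 3]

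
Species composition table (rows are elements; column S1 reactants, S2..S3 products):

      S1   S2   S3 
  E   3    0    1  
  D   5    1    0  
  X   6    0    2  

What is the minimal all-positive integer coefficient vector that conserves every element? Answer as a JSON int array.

Coefficients: [1, 5, 3]

E: 1·3 = 3 | 5·0+3·1 = 3
D: 1·5 = 5 | 5·1+3·0 = 5
X: 1·6 = 6 | 5·0+3·2 = 6
gcd(1,5,3) = 1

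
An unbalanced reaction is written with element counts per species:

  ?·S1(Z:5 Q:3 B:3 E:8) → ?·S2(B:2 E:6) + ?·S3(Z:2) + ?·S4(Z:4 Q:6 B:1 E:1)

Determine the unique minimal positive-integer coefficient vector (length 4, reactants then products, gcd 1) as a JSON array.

Coefficients: [4, 5, 6, 2]

Z: 4·5 = 20 | 5·0+6·2+2·4 = 20
Q: 4·3 = 12 | 5·0+6·0+2·6 = 12
B: 4·3 = 12 | 5·2+6·0+2·1 = 12
E: 4·8 = 32 | 5·6+6·0+2·1 = 32
gcd(4,5,6,2) = 1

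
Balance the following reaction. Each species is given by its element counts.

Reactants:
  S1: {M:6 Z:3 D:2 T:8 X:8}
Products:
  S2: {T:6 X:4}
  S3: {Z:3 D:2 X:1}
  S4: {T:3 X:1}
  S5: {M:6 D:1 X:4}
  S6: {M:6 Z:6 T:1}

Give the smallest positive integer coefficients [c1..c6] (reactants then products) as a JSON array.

Coefficients: [5, 4, 3, 5, 4, 1]

M: 5·6 = 30 | 4·0+3·0+5·0+4·6+1·6 = 30
Z: 5·3 = 15 | 4·0+3·3+5·0+4·0+1·6 = 15
D: 5·2 = 10 | 4·0+3·2+5·0+4·1+1·0 = 10
T: 5·8 = 40 | 4·6+3·0+5·3+4·0+1·1 = 40
X: 5·8 = 40 | 4·4+3·1+5·1+4·4+1·0 = 40
gcd(5,4,3,5,4,1) = 1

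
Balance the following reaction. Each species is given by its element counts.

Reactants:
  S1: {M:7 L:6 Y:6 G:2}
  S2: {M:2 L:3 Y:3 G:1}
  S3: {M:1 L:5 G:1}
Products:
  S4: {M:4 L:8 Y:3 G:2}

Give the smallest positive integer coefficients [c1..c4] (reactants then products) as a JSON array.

M: 1·7+1·2+3·1 = 12 | 3·4 = 12
L: 1·6+1·3+3·5 = 24 | 3·8 = 24
Y: 1·6+1·3+3·0 = 9 | 3·3 = 9
G: 1·2+1·1+3·1 = 6 | 3·2 = 6
gcd(1,1,3,3) = 1

Coefficients: [1, 1, 3, 3]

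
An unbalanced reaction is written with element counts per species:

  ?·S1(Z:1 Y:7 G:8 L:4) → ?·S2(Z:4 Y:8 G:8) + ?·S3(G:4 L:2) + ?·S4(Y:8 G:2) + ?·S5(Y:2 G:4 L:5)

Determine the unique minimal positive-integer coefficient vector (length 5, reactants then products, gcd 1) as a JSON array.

Z: 4·1 = 4 | 1·4+3·0+2·0+2·0 = 4
Y: 4·7 = 28 | 1·8+3·0+2·8+2·2 = 28
G: 4·8 = 32 | 1·8+3·4+2·2+2·4 = 32
L: 4·4 = 16 | 1·0+3·2+2·0+2·5 = 16
gcd(4,1,3,2,2) = 1

Coefficients: [4, 1, 3, 2, 2]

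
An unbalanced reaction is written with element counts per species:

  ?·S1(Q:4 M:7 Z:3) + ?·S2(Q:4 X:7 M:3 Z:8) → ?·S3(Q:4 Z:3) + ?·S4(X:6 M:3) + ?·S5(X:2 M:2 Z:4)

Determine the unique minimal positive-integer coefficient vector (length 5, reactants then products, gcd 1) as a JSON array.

Q: 1·4+4·4 = 20 | 5·4+3·0+5·0 = 20
X: 1·0+4·7 = 28 | 5·0+3·6+5·2 = 28
M: 1·7+4·3 = 19 | 5·0+3·3+5·2 = 19
Z: 1·3+4·8 = 35 | 5·3+3·0+5·4 = 35
gcd(1,4,5,3,5) = 1

Coefficients: [1, 4, 5, 3, 5]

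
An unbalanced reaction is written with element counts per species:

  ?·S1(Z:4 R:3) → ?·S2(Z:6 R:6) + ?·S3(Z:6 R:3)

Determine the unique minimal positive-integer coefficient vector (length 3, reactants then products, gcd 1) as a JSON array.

Z: 3·4 = 12 | 1·6+1·6 = 12
R: 3·3 = 9 | 1·6+1·3 = 9
gcd(3,1,1) = 1

Coefficients: [3, 1, 1]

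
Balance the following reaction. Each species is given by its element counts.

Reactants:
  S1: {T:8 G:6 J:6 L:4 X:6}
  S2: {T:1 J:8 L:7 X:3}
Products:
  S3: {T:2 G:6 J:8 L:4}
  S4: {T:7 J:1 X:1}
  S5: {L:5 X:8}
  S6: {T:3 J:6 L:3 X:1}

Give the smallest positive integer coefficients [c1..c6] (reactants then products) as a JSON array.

T: 4·8+5·1 = 37 | 4·2+2·7+4·0+5·3 = 37
G: 4·6+5·0 = 24 | 4·6+2·0+4·0+5·0 = 24
J: 4·6+5·8 = 64 | 4·8+2·1+4·0+5·6 = 64
L: 4·4+5·7 = 51 | 4·4+2·0+4·5+5·3 = 51
X: 4·6+5·3 = 39 | 4·0+2·1+4·8+5·1 = 39
gcd(4,5,4,2,4,5) = 1

Coefficients: [4, 5, 4, 2, 4, 5]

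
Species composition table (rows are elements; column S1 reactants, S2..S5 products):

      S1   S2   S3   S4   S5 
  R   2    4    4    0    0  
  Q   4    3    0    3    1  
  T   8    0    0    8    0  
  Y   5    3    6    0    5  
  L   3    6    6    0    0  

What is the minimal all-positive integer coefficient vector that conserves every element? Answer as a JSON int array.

Coefficients: [6, 1, 2, 6, 3]

R: 6·2 = 12 | 1·4+2·4+6·0+3·0 = 12
Q: 6·4 = 24 | 1·3+2·0+6·3+3·1 = 24
T: 6·8 = 48 | 1·0+2·0+6·8+3·0 = 48
Y: 6·5 = 30 | 1·3+2·6+6·0+3·5 = 30
L: 6·3 = 18 | 1·6+2·6+6·0+3·0 = 18
gcd(6,1,2,6,3) = 1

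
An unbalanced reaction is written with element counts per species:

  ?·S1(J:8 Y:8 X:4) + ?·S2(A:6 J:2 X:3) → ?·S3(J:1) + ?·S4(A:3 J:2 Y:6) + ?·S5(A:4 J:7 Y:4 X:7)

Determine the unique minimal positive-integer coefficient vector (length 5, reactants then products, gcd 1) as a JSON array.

A: 3·0+3·6 = 18 | 5·0+2·3+3·4 = 18
J: 3·8+3·2 = 30 | 5·1+2·2+3·7 = 30
Y: 3·8+3·0 = 24 | 5·0+2·6+3·4 = 24
X: 3·4+3·3 = 21 | 5·0+2·0+3·7 = 21
gcd(3,3,5,2,3) = 1

Coefficients: [3, 3, 5, 2, 3]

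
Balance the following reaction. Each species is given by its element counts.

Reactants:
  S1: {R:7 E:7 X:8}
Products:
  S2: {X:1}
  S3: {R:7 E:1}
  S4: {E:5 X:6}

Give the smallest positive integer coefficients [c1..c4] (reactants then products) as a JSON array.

R: 5·7 = 35 | 4·0+5·7+6·0 = 35
E: 5·7 = 35 | 4·0+5·1+6·5 = 35
X: 5·8 = 40 | 4·1+5·0+6·6 = 40
gcd(5,4,5,6) = 1

Coefficients: [5, 4, 5, 6]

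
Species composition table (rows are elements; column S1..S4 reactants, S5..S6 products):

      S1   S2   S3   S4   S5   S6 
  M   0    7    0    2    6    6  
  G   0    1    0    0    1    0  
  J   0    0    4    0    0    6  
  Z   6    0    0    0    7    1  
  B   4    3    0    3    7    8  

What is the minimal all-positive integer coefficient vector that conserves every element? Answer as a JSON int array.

M: 5·0+4·7+3·0+4·2 = 36 | 4·6+2·6 = 36
G: 5·0+4·1+3·0+4·0 = 4 | 4·1+2·0 = 4
J: 5·0+4·0+3·4+4·0 = 12 | 4·0+2·6 = 12
Z: 5·6+4·0+3·0+4·0 = 30 | 4·7+2·1 = 30
B: 5·4+4·3+3·0+4·3 = 44 | 4·7+2·8 = 44
gcd(5,4,3,4,4,2) = 1

Coefficients: [5, 4, 3, 4, 4, 2]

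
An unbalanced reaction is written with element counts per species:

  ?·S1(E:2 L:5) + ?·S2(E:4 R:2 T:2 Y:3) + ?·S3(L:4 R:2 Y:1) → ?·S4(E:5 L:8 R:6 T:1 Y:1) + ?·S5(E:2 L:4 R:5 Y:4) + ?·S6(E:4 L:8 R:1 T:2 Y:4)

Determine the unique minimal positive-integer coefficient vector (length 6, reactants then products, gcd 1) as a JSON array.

E: 4·2+4·4+6·0 = 24 | 2·5+1·2+3·4 = 24
L: 4·5+4·0+6·4 = 44 | 2·8+1·4+3·8 = 44
R: 4·0+4·2+6·2 = 20 | 2·6+1·5+3·1 = 20
T: 4·0+4·2+6·0 = 8 | 2·1+1·0+3·2 = 8
Y: 4·0+4·3+6·1 = 18 | 2·1+1·4+3·4 = 18
gcd(4,4,6,2,1,3) = 1

Coefficients: [4, 4, 6, 2, 1, 3]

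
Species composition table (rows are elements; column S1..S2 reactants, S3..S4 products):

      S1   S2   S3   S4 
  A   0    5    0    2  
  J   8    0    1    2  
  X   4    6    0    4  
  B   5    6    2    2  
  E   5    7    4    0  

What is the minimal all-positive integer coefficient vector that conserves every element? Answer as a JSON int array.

A: 2·0+2·5 = 10 | 6·0+5·2 = 10
J: 2·8+2·0 = 16 | 6·1+5·2 = 16
X: 2·4+2·6 = 20 | 6·0+5·4 = 20
B: 2·5+2·6 = 22 | 6·2+5·2 = 22
E: 2·5+2·7 = 24 | 6·4+5·0 = 24
gcd(2,2,6,5) = 1

Coefficients: [2, 2, 6, 5]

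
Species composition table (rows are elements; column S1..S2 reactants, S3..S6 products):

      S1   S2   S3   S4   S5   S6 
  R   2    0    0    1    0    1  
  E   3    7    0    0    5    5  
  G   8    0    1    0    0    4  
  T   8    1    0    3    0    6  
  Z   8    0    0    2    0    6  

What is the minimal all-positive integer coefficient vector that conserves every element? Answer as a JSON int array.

Coefficients: [1, 1, 4, 1, 1, 1]

R: 1·2+1·0 = 2 | 4·0+1·1+1·0+1·1 = 2
E: 1·3+1·7 = 10 | 4·0+1·0+1·5+1·5 = 10
G: 1·8+1·0 = 8 | 4·1+1·0+1·0+1·4 = 8
T: 1·8+1·1 = 9 | 4·0+1·3+1·0+1·6 = 9
Z: 1·8+1·0 = 8 | 4·0+1·2+1·0+1·6 = 8
gcd(1,1,4,1,1,1) = 1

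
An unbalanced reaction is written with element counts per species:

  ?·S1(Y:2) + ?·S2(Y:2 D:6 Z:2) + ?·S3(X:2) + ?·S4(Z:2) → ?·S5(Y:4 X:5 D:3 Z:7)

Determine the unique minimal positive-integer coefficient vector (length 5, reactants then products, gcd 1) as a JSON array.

Y: 3·2+1·2+5·0+6·0 = 8 | 2·4 = 8
X: 3·0+1·0+5·2+6·0 = 10 | 2·5 = 10
D: 3·0+1·6+5·0+6·0 = 6 | 2·3 = 6
Z: 3·0+1·2+5·0+6·2 = 14 | 2·7 = 14
gcd(3,1,5,6,2) = 1

Coefficients: [3, 1, 5, 6, 2]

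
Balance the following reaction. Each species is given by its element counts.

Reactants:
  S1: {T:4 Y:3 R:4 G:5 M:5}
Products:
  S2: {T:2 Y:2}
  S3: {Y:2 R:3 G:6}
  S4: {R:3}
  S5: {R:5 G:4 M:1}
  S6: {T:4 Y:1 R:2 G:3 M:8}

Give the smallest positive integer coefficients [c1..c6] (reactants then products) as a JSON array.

Coefficients: [5, 4, 2, 1, 1, 3]

T: 5·4 = 20 | 4·2+2·0+1·0+1·0+3·4 = 20
Y: 5·3 = 15 | 4·2+2·2+1·0+1·0+3·1 = 15
R: 5·4 = 20 | 4·0+2·3+1·3+1·5+3·2 = 20
G: 5·5 = 25 | 4·0+2·6+1·0+1·4+3·3 = 25
M: 5·5 = 25 | 4·0+2·0+1·0+1·1+3·8 = 25
gcd(5,4,2,1,1,3) = 1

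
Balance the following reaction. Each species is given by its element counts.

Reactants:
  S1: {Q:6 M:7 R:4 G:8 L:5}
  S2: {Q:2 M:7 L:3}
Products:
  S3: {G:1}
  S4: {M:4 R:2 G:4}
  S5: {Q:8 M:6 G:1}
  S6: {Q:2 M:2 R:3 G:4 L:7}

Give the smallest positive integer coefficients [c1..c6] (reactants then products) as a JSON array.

Coefficients: [5, 1, 5, 4, 3, 4]

Q: 5·6+1·2 = 32 | 5·0+4·0+3·8+4·2 = 32
M: 5·7+1·7 = 42 | 5·0+4·4+3·6+4·2 = 42
R: 5·4+1·0 = 20 | 5·0+4·2+3·0+4·3 = 20
G: 5·8+1·0 = 40 | 5·1+4·4+3·1+4·4 = 40
L: 5·5+1·3 = 28 | 5·0+4·0+3·0+4·7 = 28
gcd(5,1,5,4,3,4) = 1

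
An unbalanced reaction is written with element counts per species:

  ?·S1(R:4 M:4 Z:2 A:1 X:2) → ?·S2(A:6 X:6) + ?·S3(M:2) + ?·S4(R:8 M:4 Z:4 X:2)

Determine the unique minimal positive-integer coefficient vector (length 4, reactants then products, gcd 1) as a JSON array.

R: 6·4 = 24 | 1·0+6·0+3·8 = 24
M: 6·4 = 24 | 1·0+6·2+3·4 = 24
Z: 6·2 = 12 | 1·0+6·0+3·4 = 12
A: 6·1 = 6 | 1·6+6·0+3·0 = 6
X: 6·2 = 12 | 1·6+6·0+3·2 = 12
gcd(6,1,6,3) = 1

Coefficients: [6, 1, 6, 3]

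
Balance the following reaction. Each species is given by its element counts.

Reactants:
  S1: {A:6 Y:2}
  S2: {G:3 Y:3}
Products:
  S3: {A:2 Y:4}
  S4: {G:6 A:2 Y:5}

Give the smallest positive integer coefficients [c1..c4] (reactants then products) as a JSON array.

Coefficients: [1, 4, 1, 2]

G: 1·0+4·3 = 12 | 1·0+2·6 = 12
A: 1·6+4·0 = 6 | 1·2+2·2 = 6
Y: 1·2+4·3 = 14 | 1·4+2·5 = 14
gcd(1,4,1,2) = 1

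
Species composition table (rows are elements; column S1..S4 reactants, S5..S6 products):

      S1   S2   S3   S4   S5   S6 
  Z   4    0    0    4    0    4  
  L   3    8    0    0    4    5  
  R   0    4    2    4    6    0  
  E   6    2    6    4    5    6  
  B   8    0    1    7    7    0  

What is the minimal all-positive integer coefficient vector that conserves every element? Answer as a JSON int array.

Coefficients: [3, 5, 4, 2, 6, 5]

Z: 3·4+5·0+4·0+2·4 = 20 | 6·0+5·4 = 20
L: 3·3+5·8+4·0+2·0 = 49 | 6·4+5·5 = 49
R: 3·0+5·4+4·2+2·4 = 36 | 6·6+5·0 = 36
E: 3·6+5·2+4·6+2·4 = 60 | 6·5+5·6 = 60
B: 3·8+5·0+4·1+2·7 = 42 | 6·7+5·0 = 42
gcd(3,5,4,2,6,5) = 1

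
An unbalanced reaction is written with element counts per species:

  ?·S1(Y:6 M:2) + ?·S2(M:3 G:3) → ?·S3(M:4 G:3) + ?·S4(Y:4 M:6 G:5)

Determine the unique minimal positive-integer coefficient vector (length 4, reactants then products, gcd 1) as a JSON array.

Coefficients: [2, 6, 1, 3]

Y: 2·6+6·0 = 12 | 1·0+3·4 = 12
M: 2·2+6·3 = 22 | 1·4+3·6 = 22
G: 2·0+6·3 = 18 | 1·3+3·5 = 18
gcd(2,6,1,3) = 1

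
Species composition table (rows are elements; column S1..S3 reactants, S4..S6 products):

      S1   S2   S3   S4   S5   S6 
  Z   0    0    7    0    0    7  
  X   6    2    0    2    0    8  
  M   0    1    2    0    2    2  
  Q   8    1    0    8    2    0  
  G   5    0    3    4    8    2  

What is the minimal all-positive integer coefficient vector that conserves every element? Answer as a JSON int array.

Z: 5·0+2·0+3·7 = 21 | 5·0+1·0+3·7 = 21
X: 5·6+2·2+3·0 = 34 | 5·2+1·0+3·8 = 34
M: 5·0+2·1+3·2 = 8 | 5·0+1·2+3·2 = 8
Q: 5·8+2·1+3·0 = 42 | 5·8+1·2+3·0 = 42
G: 5·5+2·0+3·3 = 34 | 5·4+1·8+3·2 = 34
gcd(5,2,3,5,1,3) = 1

Coefficients: [5, 2, 3, 5, 1, 3]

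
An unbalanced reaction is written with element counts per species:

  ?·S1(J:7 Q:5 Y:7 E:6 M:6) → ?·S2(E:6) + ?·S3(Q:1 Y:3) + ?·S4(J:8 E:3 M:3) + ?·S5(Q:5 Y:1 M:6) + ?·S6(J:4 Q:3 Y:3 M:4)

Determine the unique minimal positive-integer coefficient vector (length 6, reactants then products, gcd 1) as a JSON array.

Coefficients: [4, 3, 6, 2, 1, 3]

J: 4·7 = 28 | 3·0+6·0+2·8+1·0+3·4 = 28
Q: 4·5 = 20 | 3·0+6·1+2·0+1·5+3·3 = 20
Y: 4·7 = 28 | 3·0+6·3+2·0+1·1+3·3 = 28
E: 4·6 = 24 | 3·6+6·0+2·3+1·0+3·0 = 24
M: 4·6 = 24 | 3·0+6·0+2·3+1·6+3·4 = 24
gcd(4,3,6,2,1,3) = 1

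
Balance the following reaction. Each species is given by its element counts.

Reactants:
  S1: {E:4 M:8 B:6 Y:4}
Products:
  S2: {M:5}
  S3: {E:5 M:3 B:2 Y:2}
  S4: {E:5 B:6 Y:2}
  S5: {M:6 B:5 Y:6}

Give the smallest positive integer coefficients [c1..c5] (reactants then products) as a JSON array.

E: 5·4 = 20 | 5·0+1·5+3·5+2·0 = 20
M: 5·8 = 40 | 5·5+1·3+3·0+2·6 = 40
B: 5·6 = 30 | 5·0+1·2+3·6+2·5 = 30
Y: 5·4 = 20 | 5·0+1·2+3·2+2·6 = 20
gcd(5,5,1,3,2) = 1

Coefficients: [5, 5, 1, 3, 2]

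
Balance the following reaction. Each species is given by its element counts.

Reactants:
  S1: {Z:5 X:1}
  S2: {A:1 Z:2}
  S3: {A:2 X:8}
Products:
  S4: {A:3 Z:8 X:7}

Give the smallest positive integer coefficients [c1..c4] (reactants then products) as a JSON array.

Coefficients: [4, 6, 3, 4]

A: 4·0+6·1+3·2 = 12 | 4·3 = 12
Z: 4·5+6·2+3·0 = 32 | 4·8 = 32
X: 4·1+6·0+3·8 = 28 | 4·7 = 28
gcd(4,6,3,4) = 1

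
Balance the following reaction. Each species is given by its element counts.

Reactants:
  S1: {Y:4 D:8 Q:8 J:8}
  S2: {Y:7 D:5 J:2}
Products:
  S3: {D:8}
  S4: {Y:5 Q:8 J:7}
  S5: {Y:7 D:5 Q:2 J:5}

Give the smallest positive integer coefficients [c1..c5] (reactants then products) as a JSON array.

Coefficients: [5, 4, 5, 4, 4]

Y: 5·4+4·7 = 48 | 5·0+4·5+4·7 = 48
D: 5·8+4·5 = 60 | 5·8+4·0+4·5 = 60
Q: 5·8+4·0 = 40 | 5·0+4·8+4·2 = 40
J: 5·8+4·2 = 48 | 5·0+4·7+4·5 = 48
gcd(5,4,5,4,4) = 1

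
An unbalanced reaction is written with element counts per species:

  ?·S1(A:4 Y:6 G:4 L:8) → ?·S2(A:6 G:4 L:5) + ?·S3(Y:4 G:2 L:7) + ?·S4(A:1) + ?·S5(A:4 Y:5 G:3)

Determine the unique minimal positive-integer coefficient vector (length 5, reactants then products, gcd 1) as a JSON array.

Coefficients: [5, 1, 5, 6, 2]

A: 5·4 = 20 | 1·6+5·0+6·1+2·4 = 20
Y: 5·6 = 30 | 1·0+5·4+6·0+2·5 = 30
G: 5·4 = 20 | 1·4+5·2+6·0+2·3 = 20
L: 5·8 = 40 | 1·5+5·7+6·0+2·0 = 40
gcd(5,1,5,6,2) = 1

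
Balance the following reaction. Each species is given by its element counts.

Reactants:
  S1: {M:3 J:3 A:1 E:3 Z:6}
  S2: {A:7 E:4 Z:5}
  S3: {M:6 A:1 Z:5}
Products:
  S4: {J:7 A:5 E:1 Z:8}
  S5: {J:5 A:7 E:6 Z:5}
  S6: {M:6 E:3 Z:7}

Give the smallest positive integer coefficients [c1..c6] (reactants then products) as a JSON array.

Coefficients: [4, 1, 1, 1, 1, 3]

M: 4·3+1·0+1·6 = 18 | 1·0+1·0+3·6 = 18
J: 4·3+1·0+1·0 = 12 | 1·7+1·5+3·0 = 12
A: 4·1+1·7+1·1 = 12 | 1·5+1·7+3·0 = 12
E: 4·3+1·4+1·0 = 16 | 1·1+1·6+3·3 = 16
Z: 4·6+1·5+1·5 = 34 | 1·8+1·5+3·7 = 34
gcd(4,1,1,1,1,3) = 1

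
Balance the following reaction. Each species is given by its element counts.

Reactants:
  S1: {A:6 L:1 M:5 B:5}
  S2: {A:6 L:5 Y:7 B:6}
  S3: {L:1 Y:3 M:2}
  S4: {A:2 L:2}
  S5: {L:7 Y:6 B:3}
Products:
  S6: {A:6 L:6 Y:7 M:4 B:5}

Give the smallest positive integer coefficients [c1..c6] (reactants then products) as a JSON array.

A: 2·6+2·6+5·0+3·2+1·0 = 30 | 5·6 = 30
L: 2·1+2·5+5·1+3·2+1·7 = 30 | 5·6 = 30
Y: 2·0+2·7+5·3+3·0+1·6 = 35 | 5·7 = 35
M: 2·5+2·0+5·2+3·0+1·0 = 20 | 5·4 = 20
B: 2·5+2·6+5·0+3·0+1·3 = 25 | 5·5 = 25
gcd(2,2,5,3,1,5) = 1

Coefficients: [2, 2, 5, 3, 1, 5]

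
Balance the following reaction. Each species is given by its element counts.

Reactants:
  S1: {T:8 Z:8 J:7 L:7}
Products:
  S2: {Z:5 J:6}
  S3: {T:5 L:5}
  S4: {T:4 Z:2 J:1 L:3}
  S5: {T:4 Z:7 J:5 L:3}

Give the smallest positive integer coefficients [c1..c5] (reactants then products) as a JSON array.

Coefficients: [5, 3, 4, 2, 3]

T: 5·8 = 40 | 3·0+4·5+2·4+3·4 = 40
Z: 5·8 = 40 | 3·5+4·0+2·2+3·7 = 40
J: 5·7 = 35 | 3·6+4·0+2·1+3·5 = 35
L: 5·7 = 35 | 3·0+4·5+2·3+3·3 = 35
gcd(5,3,4,2,3) = 1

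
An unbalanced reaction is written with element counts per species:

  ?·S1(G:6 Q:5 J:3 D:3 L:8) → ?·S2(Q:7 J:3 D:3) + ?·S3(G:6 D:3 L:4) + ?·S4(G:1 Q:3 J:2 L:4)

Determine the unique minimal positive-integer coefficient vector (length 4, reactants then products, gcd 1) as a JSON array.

G: 5·6 = 30 | 1·0+4·6+6·1 = 30
Q: 5·5 = 25 | 1·7+4·0+6·3 = 25
J: 5·3 = 15 | 1·3+4·0+6·2 = 15
D: 5·3 = 15 | 1·3+4·3+6·0 = 15
L: 5·8 = 40 | 1·0+4·4+6·4 = 40
gcd(5,1,4,6) = 1

Coefficients: [5, 1, 4, 6]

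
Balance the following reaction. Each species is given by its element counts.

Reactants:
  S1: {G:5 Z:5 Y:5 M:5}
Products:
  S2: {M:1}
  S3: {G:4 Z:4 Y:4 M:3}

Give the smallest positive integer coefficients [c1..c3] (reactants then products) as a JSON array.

G: 4·5 = 20 | 5·0+5·4 = 20
Z: 4·5 = 20 | 5·0+5·4 = 20
Y: 4·5 = 20 | 5·0+5·4 = 20
M: 4·5 = 20 | 5·1+5·3 = 20
gcd(4,5,5) = 1

Coefficients: [4, 5, 5]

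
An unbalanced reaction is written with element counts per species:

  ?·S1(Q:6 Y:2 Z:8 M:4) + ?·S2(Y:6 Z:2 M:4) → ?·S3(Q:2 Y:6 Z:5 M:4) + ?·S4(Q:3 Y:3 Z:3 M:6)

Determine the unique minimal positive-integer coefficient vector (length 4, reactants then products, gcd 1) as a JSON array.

Q: 3·6+6·0 = 18 | 6·2+2·3 = 18
Y: 3·2+6·6 = 42 | 6·6+2·3 = 42
Z: 3·8+6·2 = 36 | 6·5+2·3 = 36
M: 3·4+6·4 = 36 | 6·4+2·6 = 36
gcd(3,6,6,2) = 1

Coefficients: [3, 6, 6, 2]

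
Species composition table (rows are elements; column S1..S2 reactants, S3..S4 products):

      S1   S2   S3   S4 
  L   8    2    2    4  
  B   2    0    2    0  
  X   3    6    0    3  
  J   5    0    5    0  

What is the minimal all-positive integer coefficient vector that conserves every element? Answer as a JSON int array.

L: 3·8+1·2 = 26 | 3·2+5·4 = 26
B: 3·2+1·0 = 6 | 3·2+5·0 = 6
X: 3·3+1·6 = 15 | 3·0+5·3 = 15
J: 3·5+1·0 = 15 | 3·5+5·0 = 15
gcd(3,1,3,5) = 1

Coefficients: [3, 1, 3, 5]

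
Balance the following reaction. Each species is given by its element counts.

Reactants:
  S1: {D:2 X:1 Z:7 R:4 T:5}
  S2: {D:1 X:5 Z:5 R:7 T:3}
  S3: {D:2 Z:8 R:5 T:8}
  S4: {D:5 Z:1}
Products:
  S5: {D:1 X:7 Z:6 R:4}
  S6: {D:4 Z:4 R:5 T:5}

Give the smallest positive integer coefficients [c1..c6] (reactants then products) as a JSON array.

Coefficients: [1, 4, 1, 3, 3, 5]

D: 1·2+4·1+1·2+3·5 = 23 | 3·1+5·4 = 23
X: 1·1+4·5+1·0+3·0 = 21 | 3·7+5·0 = 21
Z: 1·7+4·5+1·8+3·1 = 38 | 3·6+5·4 = 38
R: 1·4+4·7+1·5+3·0 = 37 | 3·4+5·5 = 37
T: 1·5+4·3+1·8+3·0 = 25 | 3·0+5·5 = 25
gcd(1,4,1,3,3,5) = 1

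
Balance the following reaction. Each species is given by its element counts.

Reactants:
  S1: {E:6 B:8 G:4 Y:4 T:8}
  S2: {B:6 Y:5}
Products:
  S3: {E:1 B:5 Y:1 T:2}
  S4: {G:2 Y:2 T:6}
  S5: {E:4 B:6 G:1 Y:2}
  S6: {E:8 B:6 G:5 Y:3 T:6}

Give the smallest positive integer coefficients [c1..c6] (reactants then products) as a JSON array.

Coefficients: [5, 1, 2, 5, 5, 1]

E: 5·6+1·0 = 30 | 2·1+5·0+5·4+1·8 = 30
B: 5·8+1·6 = 46 | 2·5+5·0+5·6+1·6 = 46
G: 5·4+1·0 = 20 | 2·0+5·2+5·1+1·5 = 20
Y: 5·4+1·5 = 25 | 2·1+5·2+5·2+1·3 = 25
T: 5·8+1·0 = 40 | 2·2+5·6+5·0+1·6 = 40
gcd(5,1,2,5,5,1) = 1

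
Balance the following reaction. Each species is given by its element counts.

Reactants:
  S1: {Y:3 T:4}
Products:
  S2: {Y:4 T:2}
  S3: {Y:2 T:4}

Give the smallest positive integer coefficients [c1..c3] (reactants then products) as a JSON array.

Y: 6·3 = 18 | 2·4+5·2 = 18
T: 6·4 = 24 | 2·2+5·4 = 24
gcd(6,2,5) = 1

Coefficients: [6, 2, 5]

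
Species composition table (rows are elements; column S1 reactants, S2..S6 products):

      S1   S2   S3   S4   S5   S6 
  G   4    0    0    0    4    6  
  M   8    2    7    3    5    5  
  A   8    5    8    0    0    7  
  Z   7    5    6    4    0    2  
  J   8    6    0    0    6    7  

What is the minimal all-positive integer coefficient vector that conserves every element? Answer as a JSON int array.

G: 4·4 = 16 | 2·0+1·0+2·0+1·4+2·6 = 16
M: 4·8 = 32 | 2·2+1·7+2·3+1·5+2·5 = 32
A: 4·8 = 32 | 2·5+1·8+2·0+1·0+2·7 = 32
Z: 4·7 = 28 | 2·5+1·6+2·4+1·0+2·2 = 28
J: 4·8 = 32 | 2·6+1·0+2·0+1·6+2·7 = 32
gcd(4,2,1,2,1,2) = 1

Coefficients: [4, 2, 1, 2, 1, 2]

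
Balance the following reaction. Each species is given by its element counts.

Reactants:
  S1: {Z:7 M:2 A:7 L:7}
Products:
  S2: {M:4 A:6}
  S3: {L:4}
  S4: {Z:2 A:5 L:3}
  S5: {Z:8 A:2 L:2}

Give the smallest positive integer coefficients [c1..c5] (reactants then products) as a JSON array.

Coefficients: [4, 2, 4, 2, 3]

Z: 4·7 = 28 | 2·0+4·0+2·2+3·8 = 28
M: 4·2 = 8 | 2·4+4·0+2·0+3·0 = 8
A: 4·7 = 28 | 2·6+4·0+2·5+3·2 = 28
L: 4·7 = 28 | 2·0+4·4+2·3+3·2 = 28
gcd(4,2,4,2,3) = 1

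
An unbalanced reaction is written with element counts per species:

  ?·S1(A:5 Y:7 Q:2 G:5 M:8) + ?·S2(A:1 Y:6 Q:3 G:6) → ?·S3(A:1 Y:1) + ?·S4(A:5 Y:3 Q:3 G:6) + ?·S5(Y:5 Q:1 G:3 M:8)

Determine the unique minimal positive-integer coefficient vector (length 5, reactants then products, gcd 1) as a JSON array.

Coefficients: [3, 1, 6, 2, 3]

A: 3·5+1·1 = 16 | 6·1+2·5+3·0 = 16
Y: 3·7+1·6 = 27 | 6·1+2·3+3·5 = 27
Q: 3·2+1·3 = 9 | 6·0+2·3+3·1 = 9
G: 3·5+1·6 = 21 | 6·0+2·6+3·3 = 21
M: 3·8+1·0 = 24 | 6·0+2·0+3·8 = 24
gcd(3,1,6,2,3) = 1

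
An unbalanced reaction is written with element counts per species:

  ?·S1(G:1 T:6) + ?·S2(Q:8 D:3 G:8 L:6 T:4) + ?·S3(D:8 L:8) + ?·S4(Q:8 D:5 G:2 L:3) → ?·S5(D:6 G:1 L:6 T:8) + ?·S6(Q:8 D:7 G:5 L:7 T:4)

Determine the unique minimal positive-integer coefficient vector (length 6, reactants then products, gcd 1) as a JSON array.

Coefficients: [6, 2, 4, 3, 3, 5]

Q: 6·0+2·8+4·0+3·8 = 40 | 3·0+5·8 = 40
D: 6·0+2·3+4·8+3·5 = 53 | 3·6+5·7 = 53
G: 6·1+2·8+4·0+3·2 = 28 | 3·1+5·5 = 28
L: 6·0+2·6+4·8+3·3 = 53 | 3·6+5·7 = 53
T: 6·6+2·4+4·0+3·0 = 44 | 3·8+5·4 = 44
gcd(6,2,4,3,3,5) = 1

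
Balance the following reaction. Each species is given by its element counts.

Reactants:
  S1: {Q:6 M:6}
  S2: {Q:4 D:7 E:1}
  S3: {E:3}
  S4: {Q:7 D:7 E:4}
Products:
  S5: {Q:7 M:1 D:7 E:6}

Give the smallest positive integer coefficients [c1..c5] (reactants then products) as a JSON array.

Q: 1·6+2·4+6·0+4·7 = 42 | 6·7 = 42
M: 1·6+2·0+6·0+4·0 = 6 | 6·1 = 6
D: 1·0+2·7+6·0+4·7 = 42 | 6·7 = 42
E: 1·0+2·1+6·3+4·4 = 36 | 6·6 = 36
gcd(1,2,6,4,6) = 1

Coefficients: [1, 2, 6, 4, 6]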